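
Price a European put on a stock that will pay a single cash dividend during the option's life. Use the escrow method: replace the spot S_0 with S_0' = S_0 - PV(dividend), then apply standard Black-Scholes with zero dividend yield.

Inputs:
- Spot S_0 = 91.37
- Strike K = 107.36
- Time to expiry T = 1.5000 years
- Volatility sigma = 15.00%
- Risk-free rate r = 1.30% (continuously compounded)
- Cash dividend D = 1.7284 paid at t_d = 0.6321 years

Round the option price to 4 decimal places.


Answer: Price = 17.5031

Derivation:
PV(D) = D * exp(-r * t_d) = 1.7284 * 0.99181637 = 1.71425541
S_0' = S_0 - PV(D) = 91.3700 - 1.71425541 = 89.65574459
d1 = (ln(S_0'/K) + (r + sigma^2/2)*T) / (sigma*sqrt(T)) = -0.78294073
d2 = d1 - sigma*sqrt(T) = -0.96665246
exp(-rT) = 0.98068890
N(-d1) = 0.78316904; N(-d2) = 0.83314110
P = K * exp(-rT) * N(-d2) - S_0' * N(-d1) = 107.3600 * 0.98068890 * 0.83314110 - 89.65574459 * 0.78316904 = 17.5031


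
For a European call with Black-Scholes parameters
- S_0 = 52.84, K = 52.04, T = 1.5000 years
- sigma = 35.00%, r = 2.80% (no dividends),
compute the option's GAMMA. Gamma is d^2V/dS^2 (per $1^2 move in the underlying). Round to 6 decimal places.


d1 = 0.3478994559; d2 = -0.0807612491
phi(d1) = 0.3755154930; exp(-qT) = 1.0000000000; exp(-rT) = 0.9588697806
Gamma = exp(-qT) * phi(d1) / (S * sigma * sqrt(T)) = 1.0000000000 * 0.3755154930 / (52.8400 * 0.3500 * 1.2247448714) = 0.016579

Answer: Gamma = 0.016579


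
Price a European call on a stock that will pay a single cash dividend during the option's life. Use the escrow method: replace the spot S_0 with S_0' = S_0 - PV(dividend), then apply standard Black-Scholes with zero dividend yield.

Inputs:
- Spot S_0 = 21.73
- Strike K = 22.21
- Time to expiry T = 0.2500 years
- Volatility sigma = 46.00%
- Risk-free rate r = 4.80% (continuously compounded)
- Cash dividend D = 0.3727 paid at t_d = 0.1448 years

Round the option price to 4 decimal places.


Answer: Price = 1.7034

Derivation:
PV(D) = D * exp(-r * t_d) = 0.3727 * 0.99307370 = 0.37011857
S_0' = S_0 - PV(D) = 21.7300 - 0.37011857 = 21.35988143
d1 = (ln(S_0'/K) + (r + sigma^2/2)*T) / (sigma*sqrt(T)) = -0.00251380
d2 = d1 - sigma*sqrt(T) = -0.23251380
exp(-rT) = 0.98807171
N(d1) = 0.49899714; N(d2) = 0.40806948
C = S_0' * N(d1) - K * exp(-rT) * N(d2) = 21.35988143 * 0.49899714 - 22.2100 * 0.98807171 * 0.40806948 = 1.7034


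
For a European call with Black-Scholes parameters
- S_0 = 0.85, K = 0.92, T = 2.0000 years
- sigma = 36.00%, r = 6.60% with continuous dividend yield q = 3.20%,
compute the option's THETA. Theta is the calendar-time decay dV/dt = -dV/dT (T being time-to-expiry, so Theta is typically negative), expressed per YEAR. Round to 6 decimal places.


d1 = 0.2326826776; d2 = -0.2764342048
phi(d1) = 0.3882875338; exp(-qT) = 0.9380049995; exp(-rT) = 0.8763409951
Theta = -S*exp(-qT)*phi(d1)*sigma/(2*sqrt(T)) - r*K*exp(-rT)*N(d2) + q*S*exp(-qT)*N(d1)
N(d1) = 0.5919960894; N(d2) = 0.3911072941; sqrt(T) = 1.4142135624
Term 1 = -0.8500 * 0.9380049995 * 0.3882875338 * 0.3600 / (2 * 1.4142135624) = -0.0394035212
Term 2 = -0.0660 * 0.9200 * 0.8763409951 * 0.3911072941 = -0.0208113765
Term 3 = 0.0320 * 0.8500 * 0.9380049995 * 0.5919960894 = 0.0151040319
Theta = -0.0394035212 + (-0.0208113765) + (0.0151040319) = -0.045111

Answer: Theta = -0.045111


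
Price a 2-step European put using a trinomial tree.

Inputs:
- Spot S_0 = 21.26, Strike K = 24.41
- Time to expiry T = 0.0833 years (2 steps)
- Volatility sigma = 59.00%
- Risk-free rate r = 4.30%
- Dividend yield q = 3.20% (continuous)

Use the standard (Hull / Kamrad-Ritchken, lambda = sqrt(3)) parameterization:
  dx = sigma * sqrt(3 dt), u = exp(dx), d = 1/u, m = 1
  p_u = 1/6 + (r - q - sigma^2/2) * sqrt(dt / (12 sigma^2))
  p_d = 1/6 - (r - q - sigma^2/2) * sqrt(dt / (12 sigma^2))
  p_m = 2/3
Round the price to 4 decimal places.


Answer: Price = V(0,0) = 3.6529

Derivation:
dt = T/N = 0.041650; dx = sigma*sqrt(3*dt) = 0.208555
u = exp(dx) = 1.231896; d = 1/u = 0.811757
p_u = 0.150385, p_m = 0.666667, p_d = 0.182948
Discount per step: exp(-r*dt) = 0.998211
Stock lattice S(k, j) with j the centered position index:
  k=0: S(0,+0) = 21.2600
  k=1: S(1,-1) = 17.2579; S(1,+0) = 21.2600; S(1,+1) = 26.1901
  k=2: S(2,-2) = 14.0092; S(2,-1) = 17.2579; S(2,+0) = 21.2600; S(2,+1) = 26.1901; S(2,+2) = 32.2635
Terminal payoffs V(N, j) = max(K - S_T, 0):
  V(2,-2) = 10.400750; V(2,-1) = 7.152055; V(2,+0) = 3.150000; V(2,+1) = 0.000000; V(2,+2) = 0.000000
Backward induction: V(k, j) = exp(-r*dt) * [p_u * V(k+1, j+1) + p_m * V(k+1, j) + p_d * V(k+1, j-1)]
  V(1,-1) = exp(-r*dt) * [p_u*3.150000 + p_m*7.152055 + p_d*10.400750] = 7.131762
  V(1,+0) = exp(-r*dt) * [p_u*0.000000 + p_m*3.150000 + p_d*7.152055] = 3.402354
  V(1,+1) = exp(-r*dt) * [p_u*0.000000 + p_m*0.000000 + p_d*3.150000] = 0.575255
  V(0,+0) = exp(-r*dt) * [p_u*0.575255 + p_m*3.402354 + p_d*7.131762] = 3.652938


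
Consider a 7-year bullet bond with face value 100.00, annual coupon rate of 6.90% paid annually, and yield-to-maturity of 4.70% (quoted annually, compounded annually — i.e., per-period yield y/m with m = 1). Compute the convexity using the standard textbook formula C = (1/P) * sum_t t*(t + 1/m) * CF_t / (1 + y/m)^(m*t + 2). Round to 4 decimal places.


Answer: Convexity = 40.1115

Derivation:
Coupon per period c = face * coupon_rate / m = 6.900000
Periods per year m = 1; per-period yield y/m = 0.047000
Number of cashflows N = 7
Cashflows (t years, CF_t, discount factor 1/(1+y/m)^(m*t), PV):
  t = 1.0000: CF_t = 6.900000, DF = 0.955110, PV = 6.590258
  t = 2.0000: CF_t = 6.900000, DF = 0.912235, PV = 6.294420
  t = 3.0000: CF_t = 6.900000, DF = 0.871284, PV = 6.011863
  t = 4.0000: CF_t = 6.900000, DF = 0.832172, PV = 5.741989
  t = 5.0000: CF_t = 6.900000, DF = 0.794816, PV = 5.484230
  t = 6.0000: CF_t = 6.900000, DF = 0.759137, PV = 5.238042
  t = 7.0000: CF_t = 106.900000, DF = 0.725059, PV = 77.508786
Price P = sum_t PV_t = 112.869588
Convexity numerator sum_t t*(t + 1/m) * CF_t / (1+y/m)^(m*t + 2):
  t = 1.0000: term = 12.023725
  t = 2.0000: term = 34.451935
  t = 3.0000: term = 65.810763
  t = 4.0000: term = 104.760846
  t = 5.0000: term = 150.087172
  t = 6.0000: term = 200.689628
  t = 7.0000: term = 3959.547863
Convexity = (1/P) * sum = 4527.371932 / 112.869588 = 40.111531


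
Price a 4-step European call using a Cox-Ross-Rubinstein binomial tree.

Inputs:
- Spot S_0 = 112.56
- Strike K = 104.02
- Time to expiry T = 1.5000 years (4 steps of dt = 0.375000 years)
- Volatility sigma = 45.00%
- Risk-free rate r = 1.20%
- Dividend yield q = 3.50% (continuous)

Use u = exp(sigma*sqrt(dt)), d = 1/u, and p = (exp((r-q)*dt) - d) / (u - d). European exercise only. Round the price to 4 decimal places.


dt = T/N = 0.375000
u = exp(sigma*sqrt(dt)) = 1.317278; d = 1/u = 0.759141
p = (exp((r-q)*dt) - d) / (u - d) = 0.416154
Discount per step: exp(-r*dt) = 0.995510
Stock lattice S(k, i) with i counting down-moves:
  k=0: S(0,0) = 112.5600
  k=1: S(1,0) = 148.2728; S(1,1) = 85.4489
  k=2: S(2,0) = 195.3166; S(2,1) = 112.5600; S(2,2) = 64.8678
  k=3: S(3,0) = 257.2862; S(3,1) = 148.2728; S(3,2) = 85.4489; S(3,3) = 49.2438
  k=4: S(4,0) = 338.9175; S(4,1) = 195.3166; S(4,2) = 112.5600; S(4,3) = 64.8678; S(4,4) = 37.3830
Terminal payoffs V(N, i) = max(S_T - K, 0):
  V(4,0) = 234.897528; V(4,1) = 91.296556; V(4,2) = 8.540000; V(4,3) = 0.000000; V(4,4) = 0.000000
Backward induction: V(k, i) = exp(-r*dt) * [p * V(k+1, i) + (1-p) * V(k+1, i+1)].
  V(3,0) = exp(-r*dt) * [p*234.897528 + (1-p)*91.296556] = 150.378451
  V(3,1) = exp(-r*dt) * [p*91.296556 + (1-p)*8.540000] = 42.786501
  V(3,2) = exp(-r*dt) * [p*8.540000 + (1-p)*0.000000] = 3.537999
  V(3,3) = exp(-r*dt) * [p*0.000000 + (1-p)*0.000000] = 0.000000
  V(2,0) = exp(-r*dt) * [p*150.378451 + (1-p)*42.786501] = 87.168184
  V(2,1) = exp(-r*dt) * [p*42.786501 + (1-p)*3.537999] = 19.782200
  V(2,2) = exp(-r*dt) * [p*3.537999 + (1-p)*0.000000] = 1.465742
  V(1,0) = exp(-r*dt) * [p*87.168184 + (1-p)*19.782200] = 47.610419
  V(1,1) = exp(-r*dt) * [p*19.782200 + (1-p)*1.465742] = 9.047405
  V(0,0) = exp(-r*dt) * [p*47.610419 + (1-p)*9.047405] = 24.982882

Answer: Price = V(0,0) = 24.9829


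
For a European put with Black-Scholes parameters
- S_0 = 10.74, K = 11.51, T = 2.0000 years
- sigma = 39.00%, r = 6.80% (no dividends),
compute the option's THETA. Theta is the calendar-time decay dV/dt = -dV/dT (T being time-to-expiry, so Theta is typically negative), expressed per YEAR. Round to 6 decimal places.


d1 = 0.3968117654; d2 = -0.1547315239
phi(d1) = 0.3687382185; exp(-qT) = 1.0000000000; exp(-rT) = 0.8728426325
Theta = -S*exp(-qT)*phi(d1)*sigma/(2*sqrt(T)) + r*K*exp(-rT)*N(-d2) - q*S*exp(-qT)*N(-d1)
N(-d1) = 0.3457531370; N(-d2) = 0.5614835116; sqrt(T) = 1.4142135624
Term 1 = -10.7400 * 1.0000000000 * 0.3687382185 * 0.3900 / (2 * 1.4142135624) = -0.5460621165
Term 2 = 0.0680 * 11.5100 * 0.8728426325 * 0.5614835116 = 0.3835810946
Term 3 = 0 (no dividend yield, q = 0)
Theta = -0.5460621165 + (0.3835810946) + (0.0000000000) = -0.162481

Answer: Theta = -0.162481


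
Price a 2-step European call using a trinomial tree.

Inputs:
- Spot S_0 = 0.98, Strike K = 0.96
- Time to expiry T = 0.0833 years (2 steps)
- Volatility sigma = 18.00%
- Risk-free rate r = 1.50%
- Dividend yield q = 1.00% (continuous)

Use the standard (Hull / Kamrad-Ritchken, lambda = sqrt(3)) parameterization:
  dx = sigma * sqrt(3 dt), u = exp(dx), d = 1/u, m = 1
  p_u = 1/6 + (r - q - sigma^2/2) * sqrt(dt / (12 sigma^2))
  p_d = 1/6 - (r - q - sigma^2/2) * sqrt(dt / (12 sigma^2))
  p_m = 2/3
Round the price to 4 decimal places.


Answer: Price = V(0,0) = 0.0324

Derivation:
dt = T/N = 0.041650; dx = sigma*sqrt(3*dt) = 0.063627
u = exp(dx) = 1.065695; d = 1/u = 0.938355
p_u = 0.163001, p_m = 0.666667, p_d = 0.170332
Discount per step: exp(-r*dt) = 0.999375
Stock lattice S(k, j) with j the centered position index:
  k=0: S(0,+0) = 0.9800
  k=1: S(1,-1) = 0.9196; S(1,+0) = 0.9800; S(1,+1) = 1.0444
  k=2: S(2,-2) = 0.8629; S(2,-1) = 0.9196; S(2,+0) = 0.9800; S(2,+1) = 1.0444; S(2,+2) = 1.1130
Terminal payoffs V(N, j) = max(S_T - K, 0):
  V(2,-2) = 0.000000; V(2,-1) = 0.000000; V(2,+0) = 0.020000; V(2,+1) = 0.084381; V(2,+2) = 0.152991
Backward induction: V(k, j) = exp(-r*dt) * [p_u * V(k+1, j+1) + p_m * V(k+1, j) + p_d * V(k+1, j-1)]
  V(1,-1) = exp(-r*dt) * [p_u*0.020000 + p_m*0.000000 + p_d*0.000000] = 0.003258
  V(1,+0) = exp(-r*dt) * [p_u*0.084381 + p_m*0.020000 + p_d*0.000000] = 0.027071
  V(1,+1) = exp(-r*dt) * [p_u*0.152991 + p_m*0.084381 + p_d*0.020000] = 0.084545
  V(0,+0) = exp(-r*dt) * [p_u*0.084545 + p_m*0.027071 + p_d*0.003258] = 0.032363


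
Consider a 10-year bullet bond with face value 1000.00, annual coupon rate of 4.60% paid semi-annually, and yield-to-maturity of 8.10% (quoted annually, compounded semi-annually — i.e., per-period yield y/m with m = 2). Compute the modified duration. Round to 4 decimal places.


Answer: Modified duration = 7.4934

Derivation:
Coupon per period c = face * coupon_rate / m = 23.000000
Periods per year m = 2; per-period yield y/m = 0.040500
Number of cashflows N = 20
Cashflows (t years, CF_t, discount factor 1/(1+y/m)^(m*t), PV):
  t = 0.5000: CF_t = 23.000000, DF = 0.961076, PV = 22.104757
  t = 1.0000: CF_t = 23.000000, DF = 0.923668, PV = 21.244361
  t = 1.5000: CF_t = 23.000000, DF = 0.887715, PV = 20.417454
  t = 2.0000: CF_t = 23.000000, DF = 0.853162, PV = 19.622733
  t = 2.5000: CF_t = 23.000000, DF = 0.819954, PV = 18.858946
  t = 3.0000: CF_t = 23.000000, DF = 0.788039, PV = 18.124888
  t = 3.5000: CF_t = 23.000000, DF = 0.757365, PV = 17.419402
  t = 4.0000: CF_t = 23.000000, DF = 0.727886, PV = 16.741376
  t = 4.5000: CF_t = 23.000000, DF = 0.699554, PV = 16.089742
  t = 5.0000: CF_t = 23.000000, DF = 0.672325, PV = 15.463471
  t = 5.5000: CF_t = 23.000000, DF = 0.646156, PV = 14.861577
  t = 6.0000: CF_t = 23.000000, DF = 0.621005, PV = 14.283111
  t = 6.5000: CF_t = 23.000000, DF = 0.596833, PV = 13.727161
  t = 7.0000: CF_t = 23.000000, DF = 0.573602, PV = 13.192851
  t = 7.5000: CF_t = 23.000000, DF = 0.551276, PV = 12.679338
  t = 8.0000: CF_t = 23.000000, DF = 0.529818, PV = 12.185812
  t = 8.5000: CF_t = 23.000000, DF = 0.509196, PV = 11.711497
  t = 9.0000: CF_t = 23.000000, DF = 0.489376, PV = 11.255643
  t = 9.5000: CF_t = 23.000000, DF = 0.470328, PV = 10.817533
  t = 10.0000: CF_t = 1023.000000, DF = 0.452021, PV = 462.417161
Price P = sum_t PV_t = 763.218814
First compute Macaulay numerator sum_t t * PV_t:
  t * PV_t at t = 0.5000: 11.052379
  t * PV_t at t = 1.0000: 21.244361
  t * PV_t at t = 1.5000: 30.626181
  t * PV_t at t = 2.0000: 39.245466
  t * PV_t at t = 2.5000: 47.147365
  t * PV_t at t = 3.0000: 54.374664
  t * PV_t at t = 3.5000: 60.967907
  t * PV_t at t = 4.0000: 66.965505
  t * PV_t at t = 4.5000: 72.403838
  t * PV_t at t = 5.0000: 77.317356
  t * PV_t at t = 5.5000: 81.738675
  t * PV_t at t = 6.0000: 85.698668
  t * PV_t at t = 6.5000: 89.226548
  t * PV_t at t = 7.0000: 92.349956
  t * PV_t at t = 7.5000: 95.095033
  t * PV_t at t = 8.0000: 97.486498
  t * PV_t at t = 8.5000: 99.547722
  t * PV_t at t = 9.0000: 101.300788
  t * PV_t at t = 9.5000: 102.766564
  t * PV_t at t = 10.0000: 4624.171607
Macaulay duration D = 5950.727080 / 763.218814 = 7.796882
Modified duration = D / (1 + y/m) = 7.796882 / (1 + 0.040500) = 7.493399


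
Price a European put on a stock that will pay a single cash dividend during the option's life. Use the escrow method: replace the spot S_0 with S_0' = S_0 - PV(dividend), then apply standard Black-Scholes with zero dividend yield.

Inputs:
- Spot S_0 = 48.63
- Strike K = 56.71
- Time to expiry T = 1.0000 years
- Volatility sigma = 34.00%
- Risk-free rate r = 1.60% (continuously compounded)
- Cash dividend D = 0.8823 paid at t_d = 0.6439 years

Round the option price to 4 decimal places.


PV(D) = D * exp(-r * t_d) = 0.8823 * 0.98975049 = 0.87325686
S_0' = S_0 - PV(D) = 48.6300 - 0.87325686 = 47.75674314
d1 = (ln(S_0'/K) + (r + sigma^2/2)*T) / (sigma*sqrt(T)) = -0.28832437
d2 = d1 - sigma*sqrt(T) = -0.62832437
exp(-rT) = 0.98412732
N(-d1) = 0.61345077; N(-d2) = 0.73510427
P = K * exp(-rT) * N(-d2) - S_0' * N(-d1) = 56.7100 * 0.98412732 * 0.73510427 - 47.75674314 * 0.61345077 = 11.7297

Answer: Price = 11.7297


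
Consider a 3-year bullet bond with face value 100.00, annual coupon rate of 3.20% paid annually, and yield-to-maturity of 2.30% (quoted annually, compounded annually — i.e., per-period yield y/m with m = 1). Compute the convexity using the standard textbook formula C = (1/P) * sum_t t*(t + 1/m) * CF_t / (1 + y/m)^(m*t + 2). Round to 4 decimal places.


Answer: Convexity = 11.0042

Derivation:
Coupon per period c = face * coupon_rate / m = 3.200000
Periods per year m = 1; per-period yield y/m = 0.023000
Number of cashflows N = 3
Cashflows (t years, CF_t, discount factor 1/(1+y/m)^(m*t), PV):
  t = 1.0000: CF_t = 3.200000, DF = 0.977517, PV = 3.128055
  t = 2.0000: CF_t = 3.200000, DF = 0.955540, PV = 3.057727
  t = 3.0000: CF_t = 103.200000, DF = 0.934056, PV = 96.394620
Price P = sum_t PV_t = 102.580402
Convexity numerator sum_t t*(t + 1/m) * CF_t / (1+y/m)^(m*t + 2):
  t = 1.0000: term = 5.977961
  t = 2.0000: term = 17.530677
  t = 3.0000: term = 1105.306629
Convexity = (1/P) * sum = 1128.815267 / 102.580402 = 11.004200


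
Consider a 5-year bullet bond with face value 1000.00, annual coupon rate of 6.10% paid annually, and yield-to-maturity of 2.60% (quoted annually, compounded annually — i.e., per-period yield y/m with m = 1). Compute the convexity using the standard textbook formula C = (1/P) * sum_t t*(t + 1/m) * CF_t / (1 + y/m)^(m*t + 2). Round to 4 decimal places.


Coupon per period c = face * coupon_rate / m = 61.000000
Periods per year m = 1; per-period yield y/m = 0.026000
Number of cashflows N = 5
Cashflows (t years, CF_t, discount factor 1/(1+y/m)^(m*t), PV):
  t = 1.0000: CF_t = 61.000000, DF = 0.974659, PV = 59.454191
  t = 2.0000: CF_t = 61.000000, DF = 0.949960, PV = 57.947555
  t = 3.0000: CF_t = 61.000000, DF = 0.925887, PV = 56.479098
  t = 4.0000: CF_t = 61.000000, DF = 0.902424, PV = 55.047854
  t = 5.0000: CF_t = 1061.000000, DF = 0.879555, PV = 933.208273
Price P = sum_t PV_t = 1162.136970
Convexity numerator sum_t t*(t + 1/m) * CF_t / (1+y/m)^(m*t + 2):
  t = 1.0000: term = 112.958196
  t = 2.0000: term = 330.287123
  t = 3.0000: term = 643.834548
  t = 4.0000: term = 1045.865088
  t = 5.0000: term = 26595.313447
Convexity = (1/P) * sum = 28728.258402 / 1162.136970 = 24.720200

Answer: Convexity = 24.7202


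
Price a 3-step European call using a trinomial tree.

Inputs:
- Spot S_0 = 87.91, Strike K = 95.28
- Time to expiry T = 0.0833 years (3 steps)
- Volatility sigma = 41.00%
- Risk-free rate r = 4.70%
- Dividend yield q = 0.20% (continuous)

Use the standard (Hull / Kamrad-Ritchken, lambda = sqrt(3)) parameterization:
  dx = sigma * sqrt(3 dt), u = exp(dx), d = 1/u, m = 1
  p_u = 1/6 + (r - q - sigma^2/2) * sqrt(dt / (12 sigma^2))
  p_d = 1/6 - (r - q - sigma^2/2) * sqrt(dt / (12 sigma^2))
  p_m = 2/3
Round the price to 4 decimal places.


dt = T/N = 0.027767; dx = sigma*sqrt(3*dt) = 0.118333
u = exp(dx) = 1.125619; d = 1/u = 0.888400
p_u = 0.162085, p_m = 0.666667, p_d = 0.171248
Discount per step: exp(-r*dt) = 0.998696
Stock lattice S(k, j) with j the centered position index:
  k=0: S(0,+0) = 87.9100
  k=1: S(1,-1) = 78.0992; S(1,+0) = 87.9100; S(1,+1) = 98.9532
  k=2: S(2,-2) = 69.3834; S(2,-1) = 78.0992; S(2,+0) = 87.9100; S(2,+1) = 98.9532; S(2,+2) = 111.3836
  k=3: S(3,-3) = 61.6402; S(3,-2) = 69.3834; S(3,-1) = 78.0992; S(3,+0) = 87.9100; S(3,+1) = 98.9532; S(3,+2) = 111.3836; S(3,+3) = 125.3755
Terminal payoffs V(N, j) = max(S_T - K, 0):
  V(3,-3) = 0.000000; V(3,-2) = 0.000000; V(3,-1) = 0.000000; V(3,+0) = 0.000000; V(3,+1) = 3.673169; V(3,+2) = 16.103570; V(3,+3) = 30.095465
Backward induction: V(k, j) = exp(-r*dt) * [p_u * V(k+1, j+1) + p_m * V(k+1, j) + p_d * V(k+1, j-1)]
  V(2,-2) = exp(-r*dt) * [p_u*0.000000 + p_m*0.000000 + p_d*0.000000] = 0.000000
  V(2,-1) = exp(-r*dt) * [p_u*0.000000 + p_m*0.000000 + p_d*0.000000] = 0.000000
  V(2,+0) = exp(-r*dt) * [p_u*3.673169 + p_m*0.000000 + p_d*0.000000] = 0.594590
  V(2,+1) = exp(-r*dt) * [p_u*16.103570 + p_m*3.673169 + p_d*0.000000] = 5.052331
  V(2,+2) = exp(-r*dt) * [p_u*30.095465 + p_m*16.103570 + p_d*3.673169] = 16.221581
  V(1,-1) = exp(-r*dt) * [p_u*0.594590 + p_m*0.000000 + p_d*0.000000] = 0.096248
  V(1,+0) = exp(-r*dt) * [p_u*5.052331 + p_m*0.594590 + p_d*0.000000] = 1.213716
  V(1,+1) = exp(-r*dt) * [p_u*16.221581 + p_m*5.052331 + p_d*0.594590] = 6.091366
  V(0,+0) = exp(-r*dt) * [p_u*6.091366 + p_m*1.213716 + p_d*0.096248] = 1.810582

Answer: Price = V(0,0) = 1.8106


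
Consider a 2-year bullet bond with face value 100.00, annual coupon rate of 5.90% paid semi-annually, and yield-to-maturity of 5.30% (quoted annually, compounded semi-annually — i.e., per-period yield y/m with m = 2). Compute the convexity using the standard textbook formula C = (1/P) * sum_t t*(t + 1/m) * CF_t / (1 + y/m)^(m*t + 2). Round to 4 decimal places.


Answer: Convexity = 4.4807

Derivation:
Coupon per period c = face * coupon_rate / m = 2.950000
Periods per year m = 2; per-period yield y/m = 0.026500
Number of cashflows N = 4
Cashflows (t years, CF_t, discount factor 1/(1+y/m)^(m*t), PV):
  t = 0.5000: CF_t = 2.950000, DF = 0.974184, PV = 2.873843
  t = 1.0000: CF_t = 2.950000, DF = 0.949035, PV = 2.799652
  t = 1.5000: CF_t = 2.950000, DF = 0.924535, PV = 2.727377
  t = 2.0000: CF_t = 102.950000, DF = 0.900667, PV = 92.723654
Price P = sum_t PV_t = 101.124526
Convexity numerator sum_t t*(t + 1/m) * CF_t / (1+y/m)^(m*t + 2):
  t = 0.5000: term = 1.363688
  t = 1.0000: term = 3.985451
  t = 1.5000: term = 7.765126
  t = 2.0000: term = 439.989825
Convexity = (1/P) * sum = 453.104090 / 101.124526 = 4.480655


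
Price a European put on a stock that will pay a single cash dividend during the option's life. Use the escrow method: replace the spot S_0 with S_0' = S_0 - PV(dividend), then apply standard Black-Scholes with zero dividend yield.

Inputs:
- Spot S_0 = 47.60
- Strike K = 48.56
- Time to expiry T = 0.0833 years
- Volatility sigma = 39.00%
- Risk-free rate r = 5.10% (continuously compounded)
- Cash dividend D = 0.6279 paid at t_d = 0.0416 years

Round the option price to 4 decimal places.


PV(D) = D * exp(-r * t_d) = 0.6279 * 0.99788065 = 0.62656926
S_0' = S_0 - PV(D) = 47.6000 - 0.62656926 = 46.97343074
d1 = (ln(S_0'/K) + (r + sigma^2/2)*T) / (sigma*sqrt(T)) = -0.20108907
d2 = d1 - sigma*sqrt(T) = -0.31364985
exp(-rT) = 0.99576071
N(-d1) = 0.57968554; N(-d2) = 0.62310650
P = K * exp(-rT) * N(-d2) - S_0' * N(-d1) = 48.5600 * 0.99576071 * 0.62310650 - 46.97343074 * 0.57968554 = 2.9000

Answer: Price = 2.9000


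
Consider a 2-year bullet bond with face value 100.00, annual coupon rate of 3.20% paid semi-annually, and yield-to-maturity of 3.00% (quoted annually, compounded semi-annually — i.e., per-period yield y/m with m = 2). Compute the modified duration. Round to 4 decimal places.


Coupon per period c = face * coupon_rate / m = 1.600000
Periods per year m = 2; per-period yield y/m = 0.015000
Number of cashflows N = 4
Cashflows (t years, CF_t, discount factor 1/(1+y/m)^(m*t), PV):
  t = 0.5000: CF_t = 1.600000, DF = 0.985222, PV = 1.576355
  t = 1.0000: CF_t = 1.600000, DF = 0.970662, PV = 1.553059
  t = 1.5000: CF_t = 1.600000, DF = 0.956317, PV = 1.530107
  t = 2.0000: CF_t = 101.600000, DF = 0.942184, PV = 95.725918
Price P = sum_t PV_t = 100.385438
First compute Macaulay numerator sum_t t * PV_t:
  t * PV_t at t = 0.5000: 0.788177
  t * PV_t at t = 1.0000: 1.553059
  t * PV_t at t = 1.5000: 2.295161
  t * PV_t at t = 2.0000: 191.451836
Macaulay duration D = 196.088233 / 100.385438 = 1.953353
Modified duration = D / (1 + y/m) = 1.953353 / (1 + 0.015000) = 1.924486

Answer: Modified duration = 1.9245


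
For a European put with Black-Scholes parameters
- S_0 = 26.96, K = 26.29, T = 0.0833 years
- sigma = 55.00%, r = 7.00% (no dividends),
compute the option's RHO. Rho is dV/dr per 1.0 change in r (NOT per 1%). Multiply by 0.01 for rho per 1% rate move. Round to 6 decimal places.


d1 = 0.2746370879; d2 = 0.1158975213
phi(d1) = 0.3841772293; exp(-qT) = 1.0000000000; exp(-rT) = 0.9941859673
N(-d2) = 0.4538668801
Rho = -K*T*exp(-rT)*N(-d2) = -26.2900 * 0.0833 * 0.9941859673 * 0.4538668801 = -0.988170

Answer: Rho = -0.988170


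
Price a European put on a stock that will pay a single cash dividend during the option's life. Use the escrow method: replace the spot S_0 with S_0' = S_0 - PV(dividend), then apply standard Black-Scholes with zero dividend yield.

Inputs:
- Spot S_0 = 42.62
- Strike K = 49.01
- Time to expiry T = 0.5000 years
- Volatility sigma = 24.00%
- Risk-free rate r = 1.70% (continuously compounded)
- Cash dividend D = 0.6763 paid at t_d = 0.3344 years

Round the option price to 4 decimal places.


Answer: Price = 7.4633

Derivation:
PV(D) = D * exp(-r * t_d) = 0.6763 * 0.99433133 = 0.67246628
S_0' = S_0 - PV(D) = 42.6200 - 0.67246628 = 41.94753372
d1 = (ln(S_0'/K) + (r + sigma^2/2)*T) / (sigma*sqrt(T)) = -0.78197005
d2 = d1 - sigma*sqrt(T) = -0.95167568
exp(-rT) = 0.99153602
N(-d1) = 0.78288391; N(-d2) = 0.82936926
P = K * exp(-rT) * N(-d2) - S_0' * N(-d1) = 49.0100 * 0.99153602 * 0.82936926 - 41.94753372 * 0.78288391 = 7.4633


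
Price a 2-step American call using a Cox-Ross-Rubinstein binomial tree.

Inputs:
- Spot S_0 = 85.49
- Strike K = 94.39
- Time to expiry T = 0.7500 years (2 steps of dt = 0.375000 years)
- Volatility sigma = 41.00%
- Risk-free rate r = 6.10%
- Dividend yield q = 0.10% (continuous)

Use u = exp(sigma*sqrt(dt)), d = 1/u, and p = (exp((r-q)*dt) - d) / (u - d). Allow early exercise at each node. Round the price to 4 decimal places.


dt = T/N = 0.375000
u = exp(sigma*sqrt(dt)) = 1.285404; d = 1/u = 0.777966
p = (exp((r-q)*dt) - d) / (u - d) = 0.482402
Discount per step: exp(-r*dt) = 0.977385
Stock lattice S(k, i) with i counting down-moves:
  k=0: S(0,0) = 85.4900
  k=1: S(1,0) = 109.8891; S(1,1) = 66.5083
  k=2: S(2,0) = 141.2519; S(2,1) = 85.4900; S(2,2) = 51.7412
Terminal payoffs V(N, i) = max(S_T - K, 0):
  V(2,0) = 46.861898; V(2,1) = 0.000000; V(2,2) = 0.000000
Backward induction: V(k, i) = exp(-r*dt) * [p * V(k+1, i) + (1-p) * V(k+1, i+1)]; then take max(V_cont, immediate exercise) for American.
  V(1,0) = exp(-r*dt) * [p*46.861898 + (1-p)*0.000000] = 22.095047; exercise = 15.499148; V(1,0) = max -> 22.095047
  V(1,1) = exp(-r*dt) * [p*0.000000 + (1-p)*0.000000] = 0.000000; exercise = 0.000000; V(1,1) = max -> 0.000000
  V(0,0) = exp(-r*dt) * [p*22.095047 + (1-p)*0.000000] = 10.417656; exercise = 0.000000; V(0,0) = max -> 10.417656

Answer: Price = V(0,0) = 10.4177


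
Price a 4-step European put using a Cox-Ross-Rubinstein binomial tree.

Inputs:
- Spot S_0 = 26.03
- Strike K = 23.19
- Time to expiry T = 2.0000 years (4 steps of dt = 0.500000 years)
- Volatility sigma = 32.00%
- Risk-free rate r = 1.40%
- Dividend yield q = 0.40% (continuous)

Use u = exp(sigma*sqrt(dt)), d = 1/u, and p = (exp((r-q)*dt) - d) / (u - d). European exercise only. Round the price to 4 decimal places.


Answer: Price = V(0,0) = 2.9918

Derivation:
dt = T/N = 0.500000
u = exp(sigma*sqrt(dt)) = 1.253919; d = 1/u = 0.797499
p = (exp((r-q)*dt) - d) / (u - d) = 0.454654
Discount per step: exp(-r*dt) = 0.993024
Stock lattice S(k, i) with i counting down-moves:
  k=0: S(0,0) = 26.0300
  k=1: S(1,0) = 32.6395; S(1,1) = 20.7589
  k=2: S(2,0) = 40.9273; S(2,1) = 26.0300; S(2,2) = 16.5552
  k=3: S(3,0) = 51.3196; S(3,1) = 32.6395; S(3,2) = 20.7589; S(3,3) = 13.2028
  k=4: S(4,0) = 64.3506; S(4,1) = 40.9273; S(4,2) = 26.0300; S(4,3) = 16.5552; S(4,4) = 10.5292
Terminal payoffs V(N, i) = max(K - S_T, 0):
  V(4,0) = 0.000000; V(4,1) = 0.000000; V(4,2) = 0.000000; V(4,3) = 6.634781; V(4,4) = 12.660793
Backward induction: V(k, i) = exp(-r*dt) * [p * V(k+1, i) + (1-p) * V(k+1, i+1)].
  V(3,0) = exp(-r*dt) * [p*0.000000 + (1-p)*0.000000] = 0.000000
  V(3,1) = exp(-r*dt) * [p*0.000000 + (1-p)*0.000000] = 0.000000
  V(3,2) = exp(-r*dt) * [p*0.000000 + (1-p)*6.634781] = 3.593013
  V(3,3) = exp(-r*dt) * [p*6.634781 + (1-p)*12.660793] = 9.851839
  V(2,0) = exp(-r*dt) * [p*0.000000 + (1-p)*0.000000] = 0.000000
  V(2,1) = exp(-r*dt) * [p*0.000000 + (1-p)*3.593013] = 1.945768
  V(2,2) = exp(-r*dt) * [p*3.593013 + (1-p)*9.851839] = 6.957367
  V(1,0) = exp(-r*dt) * [p*0.000000 + (1-p)*1.945768] = 1.053715
  V(1,1) = exp(-r*dt) * [p*1.945768 + (1-p)*6.957367] = 4.646187
  V(0,0) = exp(-r*dt) * [p*1.053715 + (1-p)*4.646187] = 2.991839


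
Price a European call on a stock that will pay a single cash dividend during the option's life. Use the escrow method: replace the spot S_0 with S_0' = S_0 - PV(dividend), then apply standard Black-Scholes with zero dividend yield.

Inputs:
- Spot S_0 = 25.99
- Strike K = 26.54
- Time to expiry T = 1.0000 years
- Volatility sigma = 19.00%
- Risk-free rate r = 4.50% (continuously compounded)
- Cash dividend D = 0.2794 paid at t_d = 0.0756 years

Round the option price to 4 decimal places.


PV(D) = D * exp(-r * t_d) = 0.2794 * 0.99660378 = 0.27845110
S_0' = S_0 - PV(D) = 25.9900 - 0.27845110 = 25.71154890
d1 = (ln(S_0'/K) + (r + sigma^2/2)*T) / (sigma*sqrt(T)) = 0.16493282
d2 = d1 - sigma*sqrt(T) = -0.02506718
exp(-rT) = 0.95599748
N(d1) = 0.56550157; N(d2) = 0.49000069
C = S_0' * N(d1) - K * exp(-rT) * N(d2) = 25.71154890 * 0.56550157 - 26.5400 * 0.95599748 * 0.49000069 = 2.1075

Answer: Price = 2.1075


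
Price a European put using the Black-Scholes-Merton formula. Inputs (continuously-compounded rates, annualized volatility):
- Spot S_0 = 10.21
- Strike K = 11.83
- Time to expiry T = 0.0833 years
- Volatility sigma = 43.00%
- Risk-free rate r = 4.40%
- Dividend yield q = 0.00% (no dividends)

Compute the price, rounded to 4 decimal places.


d1 = (ln(S/K) + (r - q + 0.5*sigma^2) * T) / (sigma * sqrt(T)) = -1.09507462
d2 = d1 - sigma * sqrt(T) = -1.21918010
exp(-rT) = 0.99634151; exp(-qT) = 1.00000000
P = K * exp(-rT) * N(-d2) - S_0 * exp(-qT) * N(-d1)
N(-d1) = 0.86325803; N(-d2) = 0.88861208
P = 11.8300 * 0.99634151 * 0.88861208 - 10.2100 * 1.00000000 * 0.86325803 = 1.6600

Answer: Price = 1.6600


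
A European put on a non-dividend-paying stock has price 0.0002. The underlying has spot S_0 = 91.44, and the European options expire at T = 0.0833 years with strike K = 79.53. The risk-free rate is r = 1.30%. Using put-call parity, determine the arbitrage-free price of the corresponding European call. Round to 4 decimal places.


Put-call parity: C - P = S_0 * exp(-qT) - K * exp(-rT).
S_0 * exp(-qT) = 91.4400 * 1.00000000 = 91.44000000
K * exp(-rT) = 79.5300 * 0.99891769 = 79.44392358
C = P + S*exp(-qT) - K*exp(-rT)
C = 0.0002 + 91.44000000 - 79.44392358 = 11.9963

Answer: Call price = 11.9963


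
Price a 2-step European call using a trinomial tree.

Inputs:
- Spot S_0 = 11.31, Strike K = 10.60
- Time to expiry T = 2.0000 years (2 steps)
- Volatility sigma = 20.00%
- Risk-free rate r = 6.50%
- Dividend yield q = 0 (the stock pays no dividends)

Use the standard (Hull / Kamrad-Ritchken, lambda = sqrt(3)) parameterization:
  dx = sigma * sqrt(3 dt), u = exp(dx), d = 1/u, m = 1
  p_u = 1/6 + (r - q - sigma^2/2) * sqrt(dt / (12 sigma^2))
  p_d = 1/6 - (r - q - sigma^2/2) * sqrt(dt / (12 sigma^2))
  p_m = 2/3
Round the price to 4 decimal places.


dt = T/N = 1.000000; dx = sigma*sqrt(3*dt) = 0.346410
u = exp(dx) = 1.413982; d = 1/u = 0.707222
p_u = 0.231619, p_m = 0.666667, p_d = 0.101715
Discount per step: exp(-r*dt) = 0.937067
Stock lattice S(k, j) with j the centered position index:
  k=0: S(0,+0) = 11.3100
  k=1: S(1,-1) = 7.9987; S(1,+0) = 11.3100; S(1,+1) = 15.9921
  k=2: S(2,-2) = 5.6568; S(2,-1) = 7.9987; S(2,+0) = 11.3100; S(2,+1) = 15.9921; S(2,+2) = 22.6126
Terminal payoffs V(N, j) = max(S_T - K, 0):
  V(2,-2) = 0.000000; V(2,-1) = 0.000000; V(2,+0) = 0.710000; V(2,+1) = 5.392142; V(2,+2) = 12.012608
Backward induction: V(k, j) = exp(-r*dt) * [p_u * V(k+1, j+1) + p_m * V(k+1, j) + p_d * V(k+1, j-1)]
  V(1,-1) = exp(-r*dt) * [p_u*0.710000 + p_m*0.000000 + p_d*0.000000] = 0.154100
  V(1,+0) = exp(-r*dt) * [p_u*5.392142 + p_m*0.710000 + p_d*0.000000] = 1.613868
  V(1,+1) = exp(-r*dt) * [p_u*12.012608 + p_m*5.392142 + p_d*0.710000] = 6.043449
  V(0,+0) = exp(-r*dt) * [p_u*6.043449 + p_m*1.613868 + p_d*0.154100] = 2.334573

Answer: Price = V(0,0) = 2.3346


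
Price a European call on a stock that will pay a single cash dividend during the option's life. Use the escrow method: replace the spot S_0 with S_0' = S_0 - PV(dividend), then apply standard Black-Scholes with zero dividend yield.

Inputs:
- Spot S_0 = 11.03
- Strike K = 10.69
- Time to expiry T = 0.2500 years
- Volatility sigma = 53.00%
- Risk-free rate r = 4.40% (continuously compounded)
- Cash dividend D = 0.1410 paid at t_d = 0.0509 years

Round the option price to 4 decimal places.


PV(D) = D * exp(-r * t_d) = 0.1410 * 0.99776291 = 0.14068457
S_0' = S_0 - PV(D) = 11.0300 - 0.14068457 = 10.88931543
d1 = (ln(S_0'/K) + (r + sigma^2/2)*T) / (sigma*sqrt(T)) = 0.24372018
d2 = d1 - sigma*sqrt(T) = -0.02127982
exp(-rT) = 0.98906028
N(d1) = 0.59627623; N(d2) = 0.49151122
C = S_0' * N(d1) - K * exp(-rT) * N(d2) = 10.88931543 * 0.59627623 - 10.6900 * 0.98906028 * 0.49151122 = 1.2963

Answer: Price = 1.2963


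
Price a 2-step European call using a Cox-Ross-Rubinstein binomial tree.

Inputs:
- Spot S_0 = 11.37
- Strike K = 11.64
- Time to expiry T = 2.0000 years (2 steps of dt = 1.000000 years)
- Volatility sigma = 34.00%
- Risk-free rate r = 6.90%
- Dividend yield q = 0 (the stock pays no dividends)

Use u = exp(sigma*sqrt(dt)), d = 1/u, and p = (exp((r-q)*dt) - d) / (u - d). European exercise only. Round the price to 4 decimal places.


Answer: Price = V(0,0) = 2.5335

Derivation:
dt = T/N = 1.000000
u = exp(sigma*sqrt(dt)) = 1.404948; d = 1/u = 0.711770
p = (exp((r-q)*dt) - d) / (u - d) = 0.518866
Discount per step: exp(-r*dt) = 0.933327
Stock lattice S(k, i) with i counting down-moves:
  k=0: S(0,0) = 11.3700
  k=1: S(1,0) = 15.9743; S(1,1) = 8.0928
  k=2: S(2,0) = 22.4430; S(2,1) = 11.3700; S(2,2) = 5.7602
Terminal payoffs V(N, i) = max(S_T - K, 0):
  V(2,0) = 10.802990; V(2,1) = 0.000000; V(2,2) = 0.000000
Backward induction: V(k, i) = exp(-r*dt) * [p * V(k+1, i) + (1-p) * V(k+1, i+1)].
  V(1,0) = exp(-r*dt) * [p*10.802990 + (1-p)*0.000000] = 5.231577
  V(1,1) = exp(-r*dt) * [p*0.000000 + (1-p)*0.000000] = 0.000000
  V(0,0) = exp(-r*dt) * [p*5.231577 + (1-p)*0.000000] = 2.533502


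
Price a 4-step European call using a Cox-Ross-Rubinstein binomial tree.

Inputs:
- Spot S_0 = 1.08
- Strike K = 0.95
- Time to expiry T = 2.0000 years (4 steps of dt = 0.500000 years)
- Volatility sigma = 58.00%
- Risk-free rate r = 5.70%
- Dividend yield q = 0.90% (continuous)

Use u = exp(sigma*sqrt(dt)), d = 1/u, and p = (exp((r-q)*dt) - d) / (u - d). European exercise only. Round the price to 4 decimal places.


Answer: Price = V(0,0) = 0.4197

Derivation:
dt = T/N = 0.500000
u = exp(sigma*sqrt(dt)) = 1.507002; d = 1/u = 0.663569
p = (exp((r-q)*dt) - d) / (u - d) = 0.427682
Discount per step: exp(-r*dt) = 0.971902
Stock lattice S(k, i) with i counting down-moves:
  k=0: S(0,0) = 1.0800
  k=1: S(1,0) = 1.6276; S(1,1) = 0.7167
  k=2: S(2,0) = 2.4527; S(2,1) = 1.0800; S(2,2) = 0.4756
  k=3: S(3,0) = 3.6963; S(3,1) = 1.6276; S(3,2) = 0.7167; S(3,3) = 0.3156
  k=4: S(4,0) = 5.5703; S(4,1) = 2.4527; S(4,2) = 1.0800; S(4,3) = 0.4756; S(4,4) = 0.2094
Terminal payoffs V(N, i) = max(S_T - K, 0):
  V(4,0) = 4.620299; V(4,1) = 1.502738; V(4,2) = 0.130000; V(4,3) = 0.000000; V(4,4) = 0.000000
Backward induction: V(k, i) = exp(-r*dt) * [p * V(k+1, i) + (1-p) * V(k+1, i+1)].
  V(3,0) = exp(-r*dt) * [p*4.620299 + (1-p)*1.502738] = 2.756377
  V(3,1) = exp(-r*dt) * [p*1.502738 + (1-p)*0.130000] = 0.696947
  V(3,2) = exp(-r*dt) * [p*0.130000 + (1-p)*0.000000] = 0.054036
  V(3,3) = exp(-r*dt) * [p*0.000000 + (1-p)*0.000000] = 0.000000
  V(2,0) = exp(-r*dt) * [p*2.756377 + (1-p)*0.696947] = 1.533398
  V(2,1) = exp(-r*dt) * [p*0.696947 + (1-p)*0.054036] = 0.319754
  V(2,2) = exp(-r*dt) * [p*0.054036 + (1-p)*0.000000] = 0.022461
  V(1,0) = exp(-r*dt) * [p*1.533398 + (1-p)*0.319754] = 0.815239
  V(1,1) = exp(-r*dt) * [p*0.319754 + (1-p)*0.022461] = 0.145404
  V(0,0) = exp(-r*dt) * [p*0.815239 + (1-p)*0.145404] = 0.419746


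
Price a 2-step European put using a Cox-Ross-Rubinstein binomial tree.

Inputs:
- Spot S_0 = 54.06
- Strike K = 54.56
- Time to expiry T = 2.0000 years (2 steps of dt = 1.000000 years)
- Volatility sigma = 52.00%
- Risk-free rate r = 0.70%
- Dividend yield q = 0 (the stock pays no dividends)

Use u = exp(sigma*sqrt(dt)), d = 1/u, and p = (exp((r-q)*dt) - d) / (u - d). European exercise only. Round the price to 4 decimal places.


dt = T/N = 1.000000
u = exp(sigma*sqrt(dt)) = 1.682028; d = 1/u = 0.594521
p = (exp((r-q)*dt) - d) / (u - d) = 0.379312
Discount per step: exp(-r*dt) = 0.993024
Stock lattice S(k, i) with i counting down-moves:
  k=0: S(0,0) = 54.0600
  k=1: S(1,0) = 90.9304; S(1,1) = 32.1398
  k=2: S(2,0) = 152.9475; S(2,1) = 54.0600; S(2,2) = 19.1078
Terminal payoffs V(N, i) = max(K - S_T, 0):
  V(2,0) = 0.000000; V(2,1) = 0.500000; V(2,2) = 35.452240
Backward induction: V(k, i) = exp(-r*dt) * [p * V(k+1, i) + (1-p) * V(k+1, i+1)].
  V(1,0) = exp(-r*dt) * [p*0.000000 + (1-p)*0.500000] = 0.308179
  V(1,1) = exp(-r*dt) * [p*0.500000 + (1-p)*35.452240] = 22.039633
  V(0,0) = exp(-r*dt) * [p*0.308179 + (1-p)*22.039633] = 13.700402

Answer: Price = V(0,0) = 13.7004


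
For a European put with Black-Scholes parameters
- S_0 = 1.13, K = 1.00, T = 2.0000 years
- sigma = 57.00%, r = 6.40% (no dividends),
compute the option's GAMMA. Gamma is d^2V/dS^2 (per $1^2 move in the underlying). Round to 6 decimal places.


d1 = 0.7134554001; d2 = -0.0926463304
phi(d1) = 0.3092986892; exp(-qT) = 1.0000000000; exp(-rT) = 0.8798533791
Gamma = exp(-qT) * phi(d1) / (S * sigma * sqrt(T)) = 1.0000000000 * 0.3092986892 / (1.1300 * 0.5700 * 1.4142135624) = 0.339555

Answer: Gamma = 0.339555


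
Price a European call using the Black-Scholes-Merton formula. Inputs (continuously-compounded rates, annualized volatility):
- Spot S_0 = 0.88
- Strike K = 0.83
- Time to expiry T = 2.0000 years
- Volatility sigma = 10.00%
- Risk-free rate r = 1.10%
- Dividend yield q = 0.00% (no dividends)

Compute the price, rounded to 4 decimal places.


Answer: Price = 0.0892

Derivation:
d1 = (ln(S/K) + (r - q + 0.5*sigma^2) * T) / (sigma * sqrt(T)) = 0.63990481
d2 = d1 - sigma * sqrt(T) = 0.49848346
exp(-rT) = 0.97824024; exp(-qT) = 1.00000000
C = S_0 * exp(-qT) * N(d1) - K * exp(-rT) * N(d2)
N(d1) = 0.73888276; N(d2) = 0.69092834
C = 0.8800 * 1.00000000 * 0.73888276 - 0.8300 * 0.97824024 * 0.69092834 = 0.0892


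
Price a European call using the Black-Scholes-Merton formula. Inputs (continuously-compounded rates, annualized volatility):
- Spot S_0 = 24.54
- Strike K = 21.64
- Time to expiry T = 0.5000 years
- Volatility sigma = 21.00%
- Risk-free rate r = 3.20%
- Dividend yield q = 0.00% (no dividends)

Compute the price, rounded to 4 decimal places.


d1 = (ln(S/K) + (r - q + 0.5*sigma^2) * T) / (sigma * sqrt(T)) = 1.02891435
d2 = d1 - sigma * sqrt(T) = 0.88042192
exp(-rT) = 0.98412732; exp(-qT) = 1.00000000
C = S_0 * exp(-qT) * N(d1) - K * exp(-rT) * N(d2)
N(d1) = 0.84824004; N(d2) = 0.81068461
C = 24.5400 * 1.00000000 * 0.84824004 - 21.6400 * 0.98412732 * 0.81068461 = 3.5511

Answer: Price = 3.5511


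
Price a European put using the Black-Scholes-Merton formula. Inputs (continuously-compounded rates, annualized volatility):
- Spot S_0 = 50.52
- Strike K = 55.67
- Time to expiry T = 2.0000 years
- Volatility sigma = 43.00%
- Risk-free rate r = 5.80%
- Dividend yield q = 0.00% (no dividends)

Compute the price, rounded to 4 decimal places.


Answer: Price = 11.4888

Derivation:
d1 = (ln(S/K) + (r - q + 0.5*sigma^2) * T) / (sigma * sqrt(T)) = 0.33518160
d2 = d1 - sigma * sqrt(T) = -0.27293023
exp(-rT) = 0.89047522; exp(-qT) = 1.00000000
P = K * exp(-rT) * N(-d2) - S_0 * exp(-qT) * N(-d1)
N(-d1) = 0.36874405; N(-d2) = 0.60754658
P = 55.6700 * 0.89047522 * 0.60754658 - 50.5200 * 1.00000000 * 0.36874405 = 11.4888


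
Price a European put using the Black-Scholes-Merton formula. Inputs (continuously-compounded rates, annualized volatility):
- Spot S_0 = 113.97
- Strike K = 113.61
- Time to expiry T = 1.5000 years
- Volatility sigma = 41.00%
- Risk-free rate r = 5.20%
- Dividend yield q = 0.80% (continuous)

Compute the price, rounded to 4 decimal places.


d1 = (ln(S/K) + (r - q + 0.5*sigma^2) * T) / (sigma * sqrt(T)) = 0.38880915
d2 = d1 - sigma * sqrt(T) = -0.11333625
exp(-rT) = 0.92496443; exp(-qT) = 0.98807171
P = K * exp(-rT) * N(-d2) - S_0 * exp(-qT) * N(-d1)
N(-d1) = 0.34870867; N(-d2) = 0.54511801
P = 113.6100 * 0.92496443 * 0.54511801 - 113.9700 * 0.98807171 * 0.34870867 = 18.0156

Answer: Price = 18.0156


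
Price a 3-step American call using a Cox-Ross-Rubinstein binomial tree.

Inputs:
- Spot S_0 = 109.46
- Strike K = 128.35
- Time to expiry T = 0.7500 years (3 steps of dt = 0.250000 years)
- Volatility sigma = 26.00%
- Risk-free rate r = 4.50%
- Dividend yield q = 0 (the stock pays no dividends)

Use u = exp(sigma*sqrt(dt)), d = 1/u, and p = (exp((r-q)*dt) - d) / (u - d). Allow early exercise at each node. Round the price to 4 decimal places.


dt = T/N = 0.250000
u = exp(sigma*sqrt(dt)) = 1.138828; d = 1/u = 0.878095
p = (exp((r-q)*dt) - d) / (u - d) = 0.510937
Discount per step: exp(-r*dt) = 0.988813
Stock lattice S(k, i) with i counting down-moves:
  k=0: S(0,0) = 109.4600
  k=1: S(1,0) = 124.6562; S(1,1) = 96.1163
  k=2: S(2,0) = 141.9620; S(2,1) = 109.4600; S(2,2) = 84.3993
  k=3: S(3,0) = 161.6703; S(3,1) = 124.6562; S(3,2) = 96.1163; S(3,3) = 74.1106
Terminal payoffs V(N, i) = max(S_T - K, 0):
  V(3,0) = 33.320318; V(3,1) = 0.000000; V(3,2) = 0.000000; V(3,3) = 0.000000
Backward induction: V(k, i) = exp(-r*dt) * [p * V(k+1, i) + (1-p) * V(k+1, i+1)]; then take max(V_cont, immediate exercise) for American.
  V(2,0) = exp(-r*dt) * [p*33.320318 + (1-p)*0.000000] = 16.834127; exercise = 13.611967; V(2,0) = max -> 16.834127
  V(2,1) = exp(-r*dt) * [p*0.000000 + (1-p)*0.000000] = 0.000000; exercise = 0.000000; V(2,1) = max -> 0.000000
  V(2,2) = exp(-r*dt) * [p*0.000000 + (1-p)*0.000000] = 0.000000; exercise = 0.000000; V(2,2) = max -> 0.000000
  V(1,0) = exp(-r*dt) * [p*16.834127 + (1-p)*0.000000] = 8.504956; exercise = 0.000000; V(1,0) = max -> 8.504956
  V(1,1) = exp(-r*dt) * [p*0.000000 + (1-p)*0.000000] = 0.000000; exercise = 0.000000; V(1,1) = max -> 0.000000
  V(0,0) = exp(-r*dt) * [p*8.504956 + (1-p)*0.000000] = 4.296883; exercise = 0.000000; V(0,0) = max -> 4.296883

Answer: Price = V(0,0) = 4.2969
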